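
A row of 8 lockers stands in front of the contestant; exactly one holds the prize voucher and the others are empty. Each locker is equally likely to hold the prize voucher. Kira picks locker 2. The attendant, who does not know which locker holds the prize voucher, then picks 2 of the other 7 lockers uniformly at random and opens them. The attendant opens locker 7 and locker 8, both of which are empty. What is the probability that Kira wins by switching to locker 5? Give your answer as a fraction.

Condition on the true location of the prize voucher.
If it is in any of lockers 1, 2, 3, 4, 5, and 6 (prior 1/8 each): the attendant picks exactly this set with probability 1/21 regardless, and none is the prize; weight (1/8)·(1/21) = 1/168 each.
If it is in either of lockers 7 and 8 (prior 1/8 each): that locker was opened and seen not to hold the prize — ruled out; weight (1/8)·0 = 0 each.
The weights sum to 1/28.
So P(the prize voucher in locker 5 | the attendant opened locker 7 and locker 8) = (1/168) / (1/28) = 1/6.

1/6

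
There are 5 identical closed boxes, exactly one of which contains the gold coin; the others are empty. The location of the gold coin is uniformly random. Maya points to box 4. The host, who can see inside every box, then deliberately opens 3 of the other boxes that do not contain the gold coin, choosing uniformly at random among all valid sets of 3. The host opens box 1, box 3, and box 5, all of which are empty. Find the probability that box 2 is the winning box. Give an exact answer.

4/5

Condition on the true location of the gold coin.
If it is in any of boxes 1, 3, and 5 (prior 1/5 each): that box was opened and seen not to hold the prize — ruled out; weight (1/5)·0 = 0 each.
If it is in box 2 (prior 1/5): the host has no choice, probability 1; weight (1/5)·1 = 1/5.
If it is in box 4 (prior 1/5): the host has 4 equally likely choices, so probability 1/4; weight (1/5)·(1/4) = 1/20.
The weights sum to 1/4.
So P(the gold coin in box 2 | the host opened box 1, box 3, and box 5) = (1/5) / (1/4) = 4/5.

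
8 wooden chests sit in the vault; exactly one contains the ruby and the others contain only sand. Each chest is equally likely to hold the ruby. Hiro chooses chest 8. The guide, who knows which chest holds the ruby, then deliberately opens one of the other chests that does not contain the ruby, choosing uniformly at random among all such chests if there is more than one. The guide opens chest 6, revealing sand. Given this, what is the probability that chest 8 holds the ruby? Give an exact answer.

Consider each possible location of the ruby in turn.
If it is in any of chests 1, 2, 3, 4, 5, and 7 (prior 1/8 each): the guide has 6 equally likely choices, so probability 1/6; weight (1/8)·(1/6) = 1/48 each.
If it is in chest 6 (prior 1/8): the guide opened chest 6, so this case is ruled out; weight (1/8)·0 = 0.
If it is in chest 8 (prior 1/8): the guide has 7 equally likely choices, so probability 1/7; weight (1/8)·(1/7) = 1/56.
The weights sum to 1/7.
So P(the ruby in chest 8 | the guide opened chest 6) = (1/56) / (1/7) = 1/8.

1/8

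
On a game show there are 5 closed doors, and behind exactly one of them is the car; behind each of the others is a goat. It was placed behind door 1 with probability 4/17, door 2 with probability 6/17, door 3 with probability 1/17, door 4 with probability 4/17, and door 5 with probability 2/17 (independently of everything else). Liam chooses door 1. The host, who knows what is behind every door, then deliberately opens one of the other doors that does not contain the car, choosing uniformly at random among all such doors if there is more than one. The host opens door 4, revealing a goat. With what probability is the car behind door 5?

Consider each possible location of the car in turn.
If it is behind door 1 (prior 4/17): the host has 4 equally likely choices, so probability 1/4; weight (4/17)·(1/4) = 1/17.
If it is behind door 2 (prior 6/17): the host has 3 equally likely choices, so probability 1/3; weight (6/17)·(1/3) = 2/17.
If it is behind door 3 (prior 1/17): the host has 3 equally likely choices, so probability 1/3; weight (1/17)·(1/3) = 1/51.
If it is behind door 4 (prior 4/17): the host opened door 4, so this case is ruled out; weight (4/17)·0 = 0.
If it is behind door 5 (prior 2/17): the host has 3 equally likely choices, so probability 1/3; weight (2/17)·(1/3) = 2/51.
The weights sum to 4/17.
So P(the car behind door 5 | the host opened door 4) = (2/51) / (4/17) = 1/6.

1/6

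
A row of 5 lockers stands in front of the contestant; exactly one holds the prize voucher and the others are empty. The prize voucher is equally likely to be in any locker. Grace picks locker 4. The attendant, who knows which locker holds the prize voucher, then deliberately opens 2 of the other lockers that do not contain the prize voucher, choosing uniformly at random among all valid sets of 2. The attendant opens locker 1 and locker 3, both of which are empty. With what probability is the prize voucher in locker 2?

Apply Bayes' rule, conditioning on where the prize voucher actually is.
If it is in either of lockers 1 and 3 (prior 1/5 each): that locker was opened and seen not to hold the prize — ruled out; weight (1/5)·0 = 0 each.
If it is in either of lockers 2 and 5 (prior 1/5 each): the attendant has 3 equally likely choices, so probability 1/3; weight (1/5)·(1/3) = 1/15 each.
If it is in locker 4 (prior 1/5): the attendant has 6 equally likely choices, so probability 1/6; weight (1/5)·(1/6) = 1/30.
The weights sum to 1/6.
So P(the prize voucher in locker 2 | the attendant opened locker 1 and locker 3) = (1/15) / (1/6) = 2/5.

2/5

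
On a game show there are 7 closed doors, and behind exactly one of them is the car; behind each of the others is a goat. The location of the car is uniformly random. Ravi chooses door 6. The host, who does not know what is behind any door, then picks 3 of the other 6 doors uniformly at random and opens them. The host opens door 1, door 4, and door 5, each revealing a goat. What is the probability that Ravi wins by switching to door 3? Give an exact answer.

Condition on the true location of the car.
If it is behind any of doors 1, 4, and 5 (prior 1/7 each): that door was opened and seen not to hold the prize — ruled out; weight (1/7)·0 = 0 each.
If it is behind any of doors 2, 3, 6, and 7 (prior 1/7 each): the host picks exactly this set with probability 1/20 regardless, and none is the prize; weight (1/7)·(1/20) = 1/140 each.
The weights sum to 1/35.
So P(the car behind door 3 | the host opened door 1, door 4, and door 5) = (1/140) / (1/35) = 1/4.

1/4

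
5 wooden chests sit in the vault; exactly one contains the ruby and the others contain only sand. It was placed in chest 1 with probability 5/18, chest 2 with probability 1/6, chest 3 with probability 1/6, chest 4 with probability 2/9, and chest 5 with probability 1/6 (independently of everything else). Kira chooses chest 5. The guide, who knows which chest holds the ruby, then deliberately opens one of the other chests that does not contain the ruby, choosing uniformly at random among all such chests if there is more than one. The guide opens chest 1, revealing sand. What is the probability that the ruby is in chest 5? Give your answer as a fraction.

9/49

Apply Bayes' rule, conditioning on where the ruby actually is.
If it is in chest 1 (prior 5/18): the guide opened chest 1, so this case is ruled out; weight (5/18)·0 = 0.
If it is in either of chests 2 and 3 (prior 1/6 each): the guide has 3 equally likely choices, so probability 1/3; weight (1/6)·(1/3) = 1/18 each.
If it is in chest 4 (prior 2/9): the guide has 3 equally likely choices, so probability 1/3; weight (2/9)·(1/3) = 2/27.
If it is in chest 5 (prior 1/6): the guide has 4 equally likely choices, so probability 1/4; weight (1/6)·(1/4) = 1/24.
The weights sum to 49/216.
So P(the ruby in chest 5 | the guide opened chest 1) = (1/24) / (49/216) = 9/49.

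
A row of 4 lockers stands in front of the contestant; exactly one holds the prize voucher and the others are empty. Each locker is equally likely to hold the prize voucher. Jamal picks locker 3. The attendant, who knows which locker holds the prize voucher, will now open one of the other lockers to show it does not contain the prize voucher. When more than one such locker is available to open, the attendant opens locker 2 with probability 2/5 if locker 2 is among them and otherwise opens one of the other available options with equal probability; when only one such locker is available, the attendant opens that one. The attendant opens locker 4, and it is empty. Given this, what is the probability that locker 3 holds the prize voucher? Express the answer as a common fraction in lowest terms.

3/14

Condition on the true location of the prize voucher.
If it is in locker 1 (prior 1/4): locker 2 is available but not opened, probability 3/5; weight (1/4)·(3/5) = 3/20.
If it is in locker 2 (prior 1/4): locker 2 holds the prize so is unavailable; the attendant chooses uniformly among the 2 others, probability 1/2; weight (1/4)·(1/2) = 1/8.
If it is in locker 3 (prior 1/4): locker 2 is available but not opened; locker 4 gets probability (1 − 2/5)/2 = 3/10; weight (1/4)·(3/10) = 3/40.
If it is in locker 4 (prior 1/4): the attendant opened locker 4, so this case is ruled out; weight (1/4)·0 = 0.
The weights sum to 7/20.
So P(the prize voucher in locker 3 | the attendant opened locker 4) = (3/40) / (7/20) = 3/14.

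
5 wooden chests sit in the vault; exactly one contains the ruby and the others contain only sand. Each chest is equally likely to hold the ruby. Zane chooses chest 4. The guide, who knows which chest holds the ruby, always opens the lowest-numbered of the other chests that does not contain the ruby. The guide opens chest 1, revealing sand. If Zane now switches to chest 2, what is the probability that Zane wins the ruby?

1/4

Condition on the true location of the ruby.
If it is in chest 1 (prior 1/5): the guide opened chest 1, so this case is ruled out; weight (1/5)·0 = 0.
If it is in any of chests 2, 3, 4, and 5 (prior 1/5 each): chest 1 is the lowest-numbered option available, probability 1; weight (1/5)·1 = 1/5 each.
The weights sum to 4/5.
So P(the ruby in chest 2 | the guide opened chest 1) = (1/5) / (4/5) = 1/4.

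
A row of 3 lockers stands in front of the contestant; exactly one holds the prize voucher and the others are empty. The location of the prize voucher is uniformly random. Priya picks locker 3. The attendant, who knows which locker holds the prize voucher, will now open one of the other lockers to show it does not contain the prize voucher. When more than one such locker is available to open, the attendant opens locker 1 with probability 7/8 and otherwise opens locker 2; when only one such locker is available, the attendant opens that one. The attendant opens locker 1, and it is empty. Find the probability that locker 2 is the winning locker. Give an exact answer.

8/15

Condition on the true location of the prize voucher.
If it is in locker 1 (prior 1/3): the attendant opened locker 1, so this case is ruled out; weight (1/3)·0 = 0.
If it is in locker 2 (prior 1/3): only locker 1 is available, probability 1; weight (1/3)·1 = 1/3.
If it is in locker 3 (prior 1/3): locker 1 is available, opened with probability 7/8; weight (1/3)·(7/8) = 7/24.
The weights sum to 5/8.
So P(the prize voucher in locker 2 | the attendant opened locker 1) = (1/3) / (5/8) = 8/15.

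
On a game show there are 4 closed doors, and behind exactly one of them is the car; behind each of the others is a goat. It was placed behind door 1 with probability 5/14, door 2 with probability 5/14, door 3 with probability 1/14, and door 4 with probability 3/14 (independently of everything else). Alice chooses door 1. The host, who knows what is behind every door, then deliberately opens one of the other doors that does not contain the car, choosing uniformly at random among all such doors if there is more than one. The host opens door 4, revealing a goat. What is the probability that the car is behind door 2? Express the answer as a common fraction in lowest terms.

Condition on the true location of the car.
If it is behind door 1 (prior 5/14): the host has 3 equally likely choices, so probability 1/3; weight (5/14)·(1/3) = 5/42.
If it is behind door 2 (prior 5/14): the host has 2 equally likely choices, so probability 1/2; weight (5/14)·(1/2) = 5/28.
If it is behind door 3 (prior 1/14): the host has 2 equally likely choices, so probability 1/2; weight (1/14)·(1/2) = 1/28.
If it is behind door 4 (prior 3/14): the host opened door 4, so this case is ruled out; weight (3/14)·0 = 0.
The weights sum to 1/3.
So P(the car behind door 2 | the host opened door 4) = (5/28) / (1/3) = 15/28.

15/28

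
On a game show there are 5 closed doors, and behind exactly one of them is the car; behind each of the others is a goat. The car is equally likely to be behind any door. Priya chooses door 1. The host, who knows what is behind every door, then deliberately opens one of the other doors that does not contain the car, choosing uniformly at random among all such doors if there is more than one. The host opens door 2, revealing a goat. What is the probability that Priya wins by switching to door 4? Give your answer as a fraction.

4/15

Condition on the true location of the car.
If it is behind door 1 (prior 1/5): the host has 4 equally likely choices, so probability 1/4; weight (1/5)·(1/4) = 1/20.
If it is behind door 2 (prior 1/5): the host opened door 2, so this case is ruled out; weight (1/5)·0 = 0.
If it is behind any of doors 3, 4, and 5 (prior 1/5 each): the host has 3 equally likely choices, so probability 1/3; weight (1/5)·(1/3) = 1/15 each.
The weights sum to 1/4.
So P(the car behind door 4 | the host opened door 2) = (1/15) / (1/4) = 4/15.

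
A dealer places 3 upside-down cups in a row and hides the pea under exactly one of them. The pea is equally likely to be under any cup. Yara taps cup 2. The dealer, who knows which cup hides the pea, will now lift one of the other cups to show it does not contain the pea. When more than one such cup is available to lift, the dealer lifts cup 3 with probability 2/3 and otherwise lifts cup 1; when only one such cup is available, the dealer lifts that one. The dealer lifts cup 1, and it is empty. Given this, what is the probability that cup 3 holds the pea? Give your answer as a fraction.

Apply Bayes' rule, conditioning on where the pea actually is.
If it is under cup 1 (prior 1/3): the dealer opened cup 1, so this case is ruled out; weight (1/3)·0 = 0.
If it is under cup 2 (prior 1/3): cup 3 is available but not opened, probability 1/3; weight (1/3)·(1/3) = 1/9.
If it is under cup 3 (prior 1/3): only cup 1 is available, probability 1; weight (1/3)·1 = 1/3.
The weights sum to 4/9.
So P(the pea under cup 3 | the dealer opened cup 1) = (1/3) / (4/9) = 3/4.

3/4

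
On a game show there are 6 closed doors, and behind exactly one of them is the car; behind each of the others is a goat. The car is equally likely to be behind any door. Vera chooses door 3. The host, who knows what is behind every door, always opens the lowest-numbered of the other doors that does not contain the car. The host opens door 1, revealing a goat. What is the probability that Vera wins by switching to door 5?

1/5

Apply Bayes' rule, conditioning on where the car actually is.
If it is behind door 1 (prior 1/6): the host opened door 1, so this case is ruled out; weight (1/6)·0 = 0.
If it is behind any of doors 2, 3, 4, 5, and 6 (prior 1/6 each): door 1 is the lowest-numbered option available, probability 1; weight (1/6)·1 = 1/6 each.
The weights sum to 5/6.
So P(the car behind door 5 | the host opened door 1) = (1/6) / (5/6) = 1/5.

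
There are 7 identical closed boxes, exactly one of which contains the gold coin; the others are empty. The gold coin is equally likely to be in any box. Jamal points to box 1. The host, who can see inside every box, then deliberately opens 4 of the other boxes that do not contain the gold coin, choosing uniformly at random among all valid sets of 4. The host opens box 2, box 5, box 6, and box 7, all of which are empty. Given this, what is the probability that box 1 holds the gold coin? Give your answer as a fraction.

1/7

Condition on the true location of the gold coin.
If it is in box 1 (prior 1/7): the host has 15 equally likely choices, so probability 1/15; weight (1/7)·(1/15) = 1/105.
If it is in any of boxes 2, 5, 6, and 7 (prior 1/7 each): that box was opened and seen not to hold the prize — ruled out; weight (1/7)·0 = 0 each.
If it is in either of boxes 3 and 4 (prior 1/7 each): the host has 5 equally likely choices, so probability 1/5; weight (1/7)·(1/5) = 1/35 each.
The weights sum to 1/15.
So P(the gold coin in box 1 | the host opened box 2, box 5, box 6, and box 7) = (1/105) / (1/15) = 1/7.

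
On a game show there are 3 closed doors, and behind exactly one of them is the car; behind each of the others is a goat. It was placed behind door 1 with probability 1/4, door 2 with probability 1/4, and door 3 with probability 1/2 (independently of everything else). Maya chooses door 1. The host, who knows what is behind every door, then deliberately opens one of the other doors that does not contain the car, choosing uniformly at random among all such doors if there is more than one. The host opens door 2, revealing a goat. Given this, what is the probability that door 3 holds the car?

Apply Bayes' rule, conditioning on where the car actually is.
If it is behind door 1 (prior 1/4): the host has 2 equally likely choices, so probability 1/2; weight (1/4)·(1/2) = 1/8.
If it is behind door 2 (prior 1/4): the host opened door 2, so this case is ruled out; weight (1/4)·0 = 0.
If it is behind door 3 (prior 1/2): the host has no choice, probability 1; weight (1/2)·1 = 1/2.
The weights sum to 5/8.
So P(the car behind door 3 | the host opened door 2) = (1/2) / (5/8) = 4/5.

4/5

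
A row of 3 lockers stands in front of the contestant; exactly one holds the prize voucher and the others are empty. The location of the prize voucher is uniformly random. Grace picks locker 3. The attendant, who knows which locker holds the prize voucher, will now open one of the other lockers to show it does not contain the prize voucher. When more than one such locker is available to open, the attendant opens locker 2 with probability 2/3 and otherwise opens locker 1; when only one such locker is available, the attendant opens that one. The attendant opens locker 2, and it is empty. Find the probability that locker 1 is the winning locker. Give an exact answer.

Consider each possible location of the prize voucher in turn.
If it is in locker 1 (prior 1/3): only locker 2 is available, probability 1; weight (1/3)·1 = 1/3.
If it is in locker 2 (prior 1/3): the attendant opened locker 2, so this case is ruled out; weight (1/3)·0 = 0.
If it is in locker 3 (prior 1/3): locker 2 is available, opened with probability 2/3; weight (1/3)·(2/3) = 2/9.
The weights sum to 5/9.
So P(the prize voucher in locker 1 | the attendant opened locker 2) = (1/3) / (5/9) = 3/5.

3/5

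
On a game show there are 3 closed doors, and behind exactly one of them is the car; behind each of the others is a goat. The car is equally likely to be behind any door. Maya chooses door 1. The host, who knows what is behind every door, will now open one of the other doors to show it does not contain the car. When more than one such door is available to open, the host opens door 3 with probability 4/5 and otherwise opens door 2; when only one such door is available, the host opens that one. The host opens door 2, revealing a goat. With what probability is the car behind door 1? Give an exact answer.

1/6

Condition on the true location of the car.
If it is behind door 1 (prior 1/3): door 3 is available but not opened, probability 1/5; weight (1/3)·(1/5) = 1/15.
If it is behind door 2 (prior 1/3): the host opened door 2, so this case is ruled out; weight (1/3)·0 = 0.
If it is behind door 3 (prior 1/3): only door 2 is available, probability 1; weight (1/3)·1 = 1/3.
The weights sum to 2/5.
So P(the car behind door 1 | the host opened door 2) = (1/15) / (2/5) = 1/6.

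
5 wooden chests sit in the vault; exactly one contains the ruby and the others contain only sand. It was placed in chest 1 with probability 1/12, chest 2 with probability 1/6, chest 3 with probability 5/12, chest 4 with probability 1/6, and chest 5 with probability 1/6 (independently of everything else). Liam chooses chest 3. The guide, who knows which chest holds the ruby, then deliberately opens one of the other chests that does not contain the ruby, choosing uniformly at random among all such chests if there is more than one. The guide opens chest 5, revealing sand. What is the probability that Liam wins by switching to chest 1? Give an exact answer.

4/35

Apply Bayes' rule, conditioning on where the ruby actually is.
If it is in chest 1 (prior 1/12): the guide has 3 equally likely choices, so probability 1/3; weight (1/12)·(1/3) = 1/36.
If it is in either of chests 2 and 4 (prior 1/6 each): the guide has 3 equally likely choices, so probability 1/3; weight (1/6)·(1/3) = 1/18 each.
If it is in chest 3 (prior 5/12): the guide has 4 equally likely choices, so probability 1/4; weight (5/12)·(1/4) = 5/48.
If it is in chest 5 (prior 1/6): the guide opened chest 5, so this case is ruled out; weight (1/6)·0 = 0.
The weights sum to 35/144.
So P(the ruby in chest 1 | the guide opened chest 5) = (1/36) / (35/144) = 4/35.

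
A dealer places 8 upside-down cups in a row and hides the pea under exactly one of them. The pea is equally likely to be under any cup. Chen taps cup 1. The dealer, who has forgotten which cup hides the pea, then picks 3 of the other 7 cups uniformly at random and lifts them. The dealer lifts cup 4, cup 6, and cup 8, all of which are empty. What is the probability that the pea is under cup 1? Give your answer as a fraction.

Because the dealer chose which cups to lift without knowing where the pea is, the choice is independent of the prize location. Learning that none of the 3 opened cups holds the pea simply rules out those 3 locations and leaves the remaining 5 cups still equally likely by symmetry.
So P(the pea under cup 1) = 1/5.

1/5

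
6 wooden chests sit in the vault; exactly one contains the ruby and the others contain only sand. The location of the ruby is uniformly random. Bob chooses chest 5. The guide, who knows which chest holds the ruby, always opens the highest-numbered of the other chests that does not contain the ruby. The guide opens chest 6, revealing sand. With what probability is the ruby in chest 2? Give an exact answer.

Apply Bayes' rule, conditioning on where the ruby actually is.
If it is in any of chests 1, 2, 3, 4, and 5 (prior 1/6 each): chest 6 is the highest-numbered option available, probability 1; weight (1/6)·1 = 1/6 each.
If it is in chest 6 (prior 1/6): the guide opened chest 6, so this case is ruled out; weight (1/6)·0 = 0.
The weights sum to 5/6.
So P(the ruby in chest 2 | the guide opened chest 6) = (1/6) / (5/6) = 1/5.

1/5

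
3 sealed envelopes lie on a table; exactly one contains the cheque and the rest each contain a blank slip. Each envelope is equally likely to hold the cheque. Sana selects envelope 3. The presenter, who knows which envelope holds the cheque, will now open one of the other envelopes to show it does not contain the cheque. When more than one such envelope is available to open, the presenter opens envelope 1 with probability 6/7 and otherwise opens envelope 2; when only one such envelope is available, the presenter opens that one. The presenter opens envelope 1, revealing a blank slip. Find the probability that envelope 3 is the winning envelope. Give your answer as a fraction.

Condition on the true location of the cheque.
If it is in envelope 1 (prior 1/3): the presenter opened envelope 1, so this case is ruled out; weight (1/3)·0 = 0.
If it is in envelope 2 (prior 1/3): only envelope 1 is available, probability 1; weight (1/3)·1 = 1/3.
If it is in envelope 3 (prior 1/3): envelope 1 is available, opened with probability 6/7; weight (1/3)·(6/7) = 2/7.
The weights sum to 13/21.
So P(the cheque in envelope 3 | the presenter opened envelope 1) = (2/7) / (13/21) = 6/13.

6/13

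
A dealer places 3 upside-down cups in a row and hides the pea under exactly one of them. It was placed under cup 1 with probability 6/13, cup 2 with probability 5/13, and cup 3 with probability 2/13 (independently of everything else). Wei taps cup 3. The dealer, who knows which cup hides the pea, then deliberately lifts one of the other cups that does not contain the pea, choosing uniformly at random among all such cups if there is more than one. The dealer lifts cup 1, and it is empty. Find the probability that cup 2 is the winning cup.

Consider each possible location of the pea in turn.
If it is under cup 1 (prior 6/13): the dealer opened cup 1, so this case is ruled out; weight (6/13)·0 = 0.
If it is under cup 2 (prior 5/13): the dealer has no choice, probability 1; weight (5/13)·1 = 5/13.
If it is under cup 3 (prior 2/13): the dealer has 2 equally likely choices, so probability 1/2; weight (2/13)·(1/2) = 1/13.
The weights sum to 6/13.
So P(the pea under cup 2 | the dealer opened cup 1) = (5/13) / (6/13) = 5/6.

5/6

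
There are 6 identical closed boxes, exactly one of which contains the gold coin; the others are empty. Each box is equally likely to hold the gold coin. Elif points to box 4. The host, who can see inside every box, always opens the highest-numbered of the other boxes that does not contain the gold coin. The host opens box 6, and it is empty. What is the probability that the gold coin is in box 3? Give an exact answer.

1/5

Condition on the true location of the gold coin.
If it is in any of boxes 1, 2, 3, 4, and 5 (prior 1/6 each): box 6 is the highest-numbered option available, probability 1; weight (1/6)·1 = 1/6 each.
If it is in box 6 (prior 1/6): the host opened box 6, so this case is ruled out; weight (1/6)·0 = 0.
The weights sum to 5/6.
So P(the gold coin in box 3 | the host opened box 6) = (1/6) / (5/6) = 1/5.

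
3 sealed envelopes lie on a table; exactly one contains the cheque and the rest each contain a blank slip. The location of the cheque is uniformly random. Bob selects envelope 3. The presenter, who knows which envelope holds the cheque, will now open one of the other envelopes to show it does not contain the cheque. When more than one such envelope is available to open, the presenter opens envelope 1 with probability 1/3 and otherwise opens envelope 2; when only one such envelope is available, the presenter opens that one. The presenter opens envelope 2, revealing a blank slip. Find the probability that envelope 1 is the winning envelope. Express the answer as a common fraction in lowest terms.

3/5

Consider each possible location of the cheque in turn.
If it is in envelope 1 (prior 1/3): only envelope 2 is available, probability 1; weight (1/3)·1 = 1/3.
If it is in envelope 2 (prior 1/3): the presenter opened envelope 2, so this case is ruled out; weight (1/3)·0 = 0.
If it is in envelope 3 (prior 1/3): envelope 1 is available but not opened, probability 2/3; weight (1/3)·(2/3) = 2/9.
The weights sum to 5/9.
So P(the cheque in envelope 1 | the presenter opened envelope 2) = (1/3) / (5/9) = 3/5.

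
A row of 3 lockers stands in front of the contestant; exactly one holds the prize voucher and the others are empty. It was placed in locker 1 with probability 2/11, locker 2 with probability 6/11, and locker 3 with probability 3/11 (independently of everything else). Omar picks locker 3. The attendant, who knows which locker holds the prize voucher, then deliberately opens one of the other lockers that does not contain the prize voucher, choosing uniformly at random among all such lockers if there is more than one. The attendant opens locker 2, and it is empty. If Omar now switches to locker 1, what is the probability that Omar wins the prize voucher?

4/7

Condition on the true location of the prize voucher.
If it is in locker 1 (prior 2/11): the attendant has no choice, probability 1; weight (2/11)·1 = 2/11.
If it is in locker 2 (prior 6/11): the attendant opened locker 2, so this case is ruled out; weight (6/11)·0 = 0.
If it is in locker 3 (prior 3/11): the attendant has 2 equally likely choices, so probability 1/2; weight (3/11)·(1/2) = 3/22.
The weights sum to 7/22.
So P(the prize voucher in locker 1 | the attendant opened locker 2) = (2/11) / (7/22) = 4/7.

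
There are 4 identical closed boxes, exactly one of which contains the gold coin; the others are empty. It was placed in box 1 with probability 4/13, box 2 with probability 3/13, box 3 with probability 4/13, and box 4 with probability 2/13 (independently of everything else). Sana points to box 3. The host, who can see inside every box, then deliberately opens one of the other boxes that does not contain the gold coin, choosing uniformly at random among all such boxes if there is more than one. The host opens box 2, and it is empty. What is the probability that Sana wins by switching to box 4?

Apply Bayes' rule, conditioning on where the gold coin actually is.
If it is in box 1 (prior 4/13): the host has 2 equally likely choices, so probability 1/2; weight (4/13)·(1/2) = 2/13.
If it is in box 2 (prior 3/13): the host opened box 2, so this case is ruled out; weight (3/13)·0 = 0.
If it is in box 3 (prior 4/13): the host has 3 equally likely choices, so probability 1/3; weight (4/13)·(1/3) = 4/39.
If it is in box 4 (prior 2/13): the host has 2 equally likely choices, so probability 1/2; weight (2/13)·(1/2) = 1/13.
The weights sum to 1/3.
So P(the gold coin in box 4 | the host opened box 2) = (1/13) / (1/3) = 3/13.

3/13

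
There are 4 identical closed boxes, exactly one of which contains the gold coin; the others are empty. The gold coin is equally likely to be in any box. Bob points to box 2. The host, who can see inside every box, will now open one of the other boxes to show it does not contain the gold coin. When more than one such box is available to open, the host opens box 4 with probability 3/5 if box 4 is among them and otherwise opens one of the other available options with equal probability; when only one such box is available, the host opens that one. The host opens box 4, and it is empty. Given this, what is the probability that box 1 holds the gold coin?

Consider each possible location of the gold coin in turn.
If it is in any of boxes 1, 2, and 3 (prior 1/4 each): box 4 is available, opened with probability 3/5; weight (1/4)·(3/5) = 3/20 each.
If it is in box 4 (prior 1/4): the host opened box 4, so this case is ruled out; weight (1/4)·0 = 0.
The weights sum to 9/20.
So P(the gold coin in box 1 | the host opened box 4) = (3/20) / (9/20) = 1/3.

1/3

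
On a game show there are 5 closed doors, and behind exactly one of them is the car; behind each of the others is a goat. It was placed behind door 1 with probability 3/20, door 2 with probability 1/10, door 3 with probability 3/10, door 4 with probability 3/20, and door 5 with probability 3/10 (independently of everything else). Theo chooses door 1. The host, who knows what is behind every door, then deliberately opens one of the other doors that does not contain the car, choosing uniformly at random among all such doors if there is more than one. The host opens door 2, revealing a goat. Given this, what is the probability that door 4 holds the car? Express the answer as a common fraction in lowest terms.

Apply Bayes' rule, conditioning on where the car actually is.
If it is behind door 1 (prior 3/20): the host has 4 equally likely choices, so probability 1/4; weight (3/20)·(1/4) = 3/80.
If it is behind door 2 (prior 1/10): the host opened door 2, so this case is ruled out; weight (1/10)·0 = 0.
If it is behind either of doors 3 and 5 (prior 3/10 each): the host has 3 equally likely choices, so probability 1/3; weight (3/10)·(1/3) = 1/10 each.
If it is behind door 4 (prior 3/20): the host has 3 equally likely choices, so probability 1/3; weight (3/20)·(1/3) = 1/20.
The weights sum to 23/80.
So P(the car behind door 4 | the host opened door 2) = (1/20) / (23/80) = 4/23.

4/23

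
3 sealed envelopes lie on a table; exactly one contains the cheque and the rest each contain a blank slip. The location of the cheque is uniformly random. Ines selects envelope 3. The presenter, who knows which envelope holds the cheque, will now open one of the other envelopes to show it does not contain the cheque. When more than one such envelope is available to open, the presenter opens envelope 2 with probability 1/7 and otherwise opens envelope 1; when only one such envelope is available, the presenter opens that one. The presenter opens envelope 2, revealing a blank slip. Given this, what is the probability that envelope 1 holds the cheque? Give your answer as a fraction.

7/8

Condition on the true location of the cheque.
If it is in envelope 1 (prior 1/3): only envelope 2 is available, probability 1; weight (1/3)·1 = 1/3.
If it is in envelope 2 (prior 1/3): the presenter opened envelope 2, so this case is ruled out; weight (1/3)·0 = 0.
If it is in envelope 3 (prior 1/3): envelope 2 is available, opened with probability 1/7; weight (1/3)·(1/7) = 1/21.
The weights sum to 8/21.
So P(the cheque in envelope 1 | the presenter opened envelope 2) = (1/3) / (8/21) = 7/8.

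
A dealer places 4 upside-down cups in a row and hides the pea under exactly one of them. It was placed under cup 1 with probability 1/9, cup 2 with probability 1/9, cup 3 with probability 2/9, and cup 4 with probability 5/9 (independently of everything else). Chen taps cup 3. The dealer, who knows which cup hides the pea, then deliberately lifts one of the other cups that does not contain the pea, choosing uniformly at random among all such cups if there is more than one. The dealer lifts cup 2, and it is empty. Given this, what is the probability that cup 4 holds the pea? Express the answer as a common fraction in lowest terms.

15/22

Apply Bayes' rule, conditioning on where the pea actually is.
If it is under cup 1 (prior 1/9): the dealer has 2 equally likely choices, so probability 1/2; weight (1/9)·(1/2) = 1/18.
If it is under cup 2 (prior 1/9): the dealer opened cup 2, so this case is ruled out; weight (1/9)·0 = 0.
If it is under cup 3 (prior 2/9): the dealer has 3 equally likely choices, so probability 1/3; weight (2/9)·(1/3) = 2/27.
If it is under cup 4 (prior 5/9): the dealer has 2 equally likely choices, so probability 1/2; weight (5/9)·(1/2) = 5/18.
The weights sum to 11/27.
So P(the pea under cup 4 | the dealer opened cup 2) = (5/18) / (11/27) = 15/22.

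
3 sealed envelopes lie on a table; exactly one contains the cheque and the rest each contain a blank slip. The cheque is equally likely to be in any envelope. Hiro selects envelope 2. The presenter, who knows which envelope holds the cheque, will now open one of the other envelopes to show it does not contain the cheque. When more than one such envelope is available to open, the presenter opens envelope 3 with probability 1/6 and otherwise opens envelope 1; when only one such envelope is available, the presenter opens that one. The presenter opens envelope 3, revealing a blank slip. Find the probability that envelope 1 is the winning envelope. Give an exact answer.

6/7

Condition on the true location of the cheque.
If it is in envelope 1 (prior 1/3): only envelope 3 is available, probability 1; weight (1/3)·1 = 1/3.
If it is in envelope 2 (prior 1/3): envelope 3 is available, opened with probability 1/6; weight (1/3)·(1/6) = 1/18.
If it is in envelope 3 (prior 1/3): the presenter opened envelope 3, so this case is ruled out; weight (1/3)·0 = 0.
The weights sum to 7/18.
So P(the cheque in envelope 1 | the presenter opened envelope 3) = (1/3) / (7/18) = 6/7.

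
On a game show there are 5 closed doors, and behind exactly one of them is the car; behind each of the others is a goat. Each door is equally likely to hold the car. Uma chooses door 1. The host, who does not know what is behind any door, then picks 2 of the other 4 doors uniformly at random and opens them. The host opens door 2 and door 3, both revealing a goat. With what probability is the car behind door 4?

Consider each possible location of the car in turn.
If it is behind any of doors 1, 4, and 5 (prior 1/5 each): the host picks exactly this set with probability 1/6 regardless, and none is the prize; weight (1/5)·(1/6) = 1/30 each.
If it is behind either of doors 2 and 3 (prior 1/5 each): that door was opened and seen not to hold the prize — ruled out; weight (1/5)·0 = 0 each.
The weights sum to 1/10.
So P(the car behind door 4 | the host opened door 2 and door 3) = (1/30) / (1/10) = 1/3.

1/3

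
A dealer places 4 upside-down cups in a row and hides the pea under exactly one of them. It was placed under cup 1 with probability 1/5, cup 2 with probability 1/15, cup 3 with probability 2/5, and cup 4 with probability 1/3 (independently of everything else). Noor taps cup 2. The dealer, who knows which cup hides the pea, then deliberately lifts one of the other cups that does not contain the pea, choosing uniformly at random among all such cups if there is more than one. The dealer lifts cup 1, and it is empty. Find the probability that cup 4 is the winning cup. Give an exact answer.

Consider each possible location of the pea in turn.
If it is under cup 1 (prior 1/5): the dealer opened cup 1, so this case is ruled out; weight (1/5)·0 = 0.
If it is under cup 2 (prior 1/15): the dealer has 3 equally likely choices, so probability 1/3; weight (1/15)·(1/3) = 1/45.
If it is under cup 3 (prior 2/5): the dealer has 2 equally likely choices, so probability 1/2; weight (2/5)·(1/2) = 1/5.
If it is under cup 4 (prior 1/3): the dealer has 2 equally likely choices, so probability 1/2; weight (1/3)·(1/2) = 1/6.
The weights sum to 7/18.
So P(the pea under cup 4 | the dealer opened cup 1) = (1/6) / (7/18) = 3/7.

3/7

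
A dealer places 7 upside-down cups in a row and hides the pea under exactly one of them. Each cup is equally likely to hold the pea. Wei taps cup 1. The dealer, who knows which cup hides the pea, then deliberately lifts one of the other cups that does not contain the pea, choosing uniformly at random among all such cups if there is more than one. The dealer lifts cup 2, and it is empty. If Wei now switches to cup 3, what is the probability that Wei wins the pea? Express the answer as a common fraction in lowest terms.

Apply Bayes' rule, conditioning on where the pea actually is.
If it is under cup 1 (prior 1/7): the dealer has 6 equally likely choices, so probability 1/6; weight (1/7)·(1/6) = 1/42.
If it is under cup 2 (prior 1/7): the dealer opened cup 2, so this case is ruled out; weight (1/7)·0 = 0.
If it is under any of cups 3, 4, 5, 6, and 7 (prior 1/7 each): the dealer has 5 equally likely choices, so probability 1/5; weight (1/7)·(1/5) = 1/35 each.
The weights sum to 1/6.
So P(the pea under cup 3 | the dealer opened cup 2) = (1/35) / (1/6) = 6/35.

6/35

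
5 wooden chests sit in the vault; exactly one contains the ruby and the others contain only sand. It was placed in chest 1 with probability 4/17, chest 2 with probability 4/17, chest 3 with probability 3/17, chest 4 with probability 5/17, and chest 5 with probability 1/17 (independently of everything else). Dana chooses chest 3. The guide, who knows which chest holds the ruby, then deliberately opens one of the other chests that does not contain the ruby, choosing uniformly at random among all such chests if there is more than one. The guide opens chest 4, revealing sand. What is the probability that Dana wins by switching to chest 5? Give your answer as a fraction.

4/45

Apply Bayes' rule, conditioning on where the ruby actually is.
If it is in either of chests 1 and 2 (prior 4/17 each): the guide has 3 equally likely choices, so probability 1/3; weight (4/17)·(1/3) = 4/51 each.
If it is in chest 3 (prior 3/17): the guide has 4 equally likely choices, so probability 1/4; weight (3/17)·(1/4) = 3/68.
If it is in chest 4 (prior 5/17): the guide opened chest 4, so this case is ruled out; weight (5/17)·0 = 0.
If it is in chest 5 (prior 1/17): the guide has 3 equally likely choices, so probability 1/3; weight (1/17)·(1/3) = 1/51.
The weights sum to 15/68.
So P(the ruby in chest 5 | the guide opened chest 4) = (1/51) / (15/68) = 4/45.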